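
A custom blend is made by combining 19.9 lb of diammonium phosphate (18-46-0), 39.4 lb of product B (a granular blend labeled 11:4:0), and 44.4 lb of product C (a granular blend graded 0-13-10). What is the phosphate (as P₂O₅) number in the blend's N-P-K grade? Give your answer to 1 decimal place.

15.9% P₂O₅

Total mass = 19.9 + 39.4 + 44.4 = 103.7 lb.
P₂O₅ mass = 46%×19.9 + 4%×39.4 + 13%×44.4 = 16.502 lb.
% P₂O₅ = 16.502 / 103.7 = 15.9132%.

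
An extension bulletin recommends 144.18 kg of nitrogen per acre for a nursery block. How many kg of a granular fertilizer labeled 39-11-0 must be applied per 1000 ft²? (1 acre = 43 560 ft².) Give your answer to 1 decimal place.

Product per acre = 144.18 / 39% = 369.692 kg.
Convert to per 1000 ft²: 369.692 × 0.0229568 = 8.48697 kg.

8.5 kg of product per thousand sq ft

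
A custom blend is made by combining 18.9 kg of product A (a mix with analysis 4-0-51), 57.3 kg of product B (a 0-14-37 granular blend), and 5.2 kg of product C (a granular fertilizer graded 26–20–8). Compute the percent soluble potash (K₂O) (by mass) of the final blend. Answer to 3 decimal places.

38.398% K₂O

Total mass = 18.9 + 57.3 + 5.2 = 81.4 kg.
K₂O mass = 51%×18.9 + 37%×57.3 + 8%×5.2 = 31.256 kg.
% K₂O = 31.256 / 81.4 = 38.39803%.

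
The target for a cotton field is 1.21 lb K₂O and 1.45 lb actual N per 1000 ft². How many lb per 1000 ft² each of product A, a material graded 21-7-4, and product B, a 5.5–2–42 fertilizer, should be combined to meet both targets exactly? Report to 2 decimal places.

6.31 lb product A, 2.28 lb product B

Let a = lb of product A, b = lb of product B (per 1000 ft²).
K₂O: 0.04·a + 0.42·b = 1.21
N: 0.21·a + 0.055·b = 1.45
Solving simultaneously: a = 6.30756, b = 2.28023.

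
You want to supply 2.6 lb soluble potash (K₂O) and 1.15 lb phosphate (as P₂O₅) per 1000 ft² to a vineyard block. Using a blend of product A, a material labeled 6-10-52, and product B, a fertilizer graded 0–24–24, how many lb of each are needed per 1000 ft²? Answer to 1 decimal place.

3.5 lb product A, 3.4 lb product B

Let a = lb of product A, b = lb of product B (per 1000 ft²).
K₂O: 0.52·a + 0.24·b = 2.6
P₂O₅: 0.1·a + 0.24·b = 1.15
Solving simultaneously: a = 3.45238, b = 3.35317.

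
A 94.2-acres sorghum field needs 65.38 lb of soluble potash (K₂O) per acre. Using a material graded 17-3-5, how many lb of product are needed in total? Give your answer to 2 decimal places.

Product per acre = 65.38 / 5% = 1307.6 lb.
Total product = 1307.6 × 94.2 = 123175.92 lb.

123175.92 lb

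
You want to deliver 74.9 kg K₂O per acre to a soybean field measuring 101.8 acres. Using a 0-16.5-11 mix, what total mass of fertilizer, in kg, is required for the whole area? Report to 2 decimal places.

69316.55 kg

Product per acre = 74.9 / 11% = 680.909 kg.
Total product = 680.909 × 101.8 = 69316.545 kg.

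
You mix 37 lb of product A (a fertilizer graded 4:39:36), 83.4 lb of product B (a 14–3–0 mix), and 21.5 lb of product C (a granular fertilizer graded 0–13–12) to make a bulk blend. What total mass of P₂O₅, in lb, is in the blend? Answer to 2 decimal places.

19.73 lb P₂O₅

P₂O₅ mass = 39%×37 + 3%×83.4 + 13%×21.5 = 19.727 lb.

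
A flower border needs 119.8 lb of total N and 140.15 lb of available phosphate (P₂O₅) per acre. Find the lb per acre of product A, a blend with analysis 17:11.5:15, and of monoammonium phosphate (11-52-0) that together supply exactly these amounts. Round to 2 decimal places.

Per-acre balance (a = product A, b = monoammonium phosphate):
N: 0.17·a + 0.11·b = 119.8
P₂O₅: 0.115·a + 0.52·b = 140.15
Eliminate b: (row1) − 0.11/0.52·(row2) → 0.145673·a = 90.1529, so a = 618.871.
Then b = (140.15 − 0.115·618.871) / 0.52 = 132.653.

618.87 lb product A, 132.65 lb monoammonium phosphate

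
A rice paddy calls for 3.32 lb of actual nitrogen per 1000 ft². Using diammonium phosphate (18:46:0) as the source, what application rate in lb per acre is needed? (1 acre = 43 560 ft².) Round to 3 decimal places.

803.440 lb of product per acre

Product per 1000 ft² = 3.32 / 18% = 18.4444 lb.
Convert to per acre: 18.4444 × 43.56 = 803.44 lb.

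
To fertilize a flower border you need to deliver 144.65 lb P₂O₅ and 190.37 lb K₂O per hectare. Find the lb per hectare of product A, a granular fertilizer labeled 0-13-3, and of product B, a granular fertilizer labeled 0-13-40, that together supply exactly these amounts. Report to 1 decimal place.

688.4 lb product A, 424.3 lb product B

Let a = lb of product A, b = lb of product B (per hectare).
P₂O₅: 0.13·a + 0.13·b = 144.65
K₂O: 0.03·a + 0.4·b = 190.37
From row1: a = (144.65 − 0.13·b) / 0.13.
Into row2: 0.03·(144.65 − 0.13·b)/0.13 + 0.4·b = 190.37 → b = 424.295, a = 688.397.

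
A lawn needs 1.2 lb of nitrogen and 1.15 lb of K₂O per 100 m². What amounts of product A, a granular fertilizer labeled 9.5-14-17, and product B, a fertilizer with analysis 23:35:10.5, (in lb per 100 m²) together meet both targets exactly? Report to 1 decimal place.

4.8 lb product A, 3.3 lb product B

Per-100 m² balance (a = product A, b = product B):
N: 0.095·a + 0.23·b = 1.2
K₂O: 0.17·a + 0.105·b = 1.15
Eliminate a: (row1) − 0.095/0.17·(row2) → 0.171324·b = 0.557353, so b = 3.25322.
Back-substitute: a = (1.2 − 0.23·3.25322) / 0.095 = 4.75536.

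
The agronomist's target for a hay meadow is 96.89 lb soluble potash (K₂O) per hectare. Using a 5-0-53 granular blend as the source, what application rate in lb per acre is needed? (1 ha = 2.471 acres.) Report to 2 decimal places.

Product per hectare = 96.89 / 53% = 182.811 lb.
Convert to per acre: 182.811 × 0.404694 = 73.9827 lb.

73.98 lb of product per acre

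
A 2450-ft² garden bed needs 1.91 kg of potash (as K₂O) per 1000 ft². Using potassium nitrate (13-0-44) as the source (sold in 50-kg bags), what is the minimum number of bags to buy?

Product per 1000 ft² = 1.91 / 44% = 4.34091 kg.
Total product = 4.34091 × 2450 / 1000 = 10.6352 kg.
Bags = ⌈10.6352 / 50⌉ = 1.

1 bags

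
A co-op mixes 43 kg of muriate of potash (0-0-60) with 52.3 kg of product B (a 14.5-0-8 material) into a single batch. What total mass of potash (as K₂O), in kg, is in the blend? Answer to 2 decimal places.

K₂O mass = 60%×43 + 8%×52.3 = 29.984 kg.

29.98 kg K₂O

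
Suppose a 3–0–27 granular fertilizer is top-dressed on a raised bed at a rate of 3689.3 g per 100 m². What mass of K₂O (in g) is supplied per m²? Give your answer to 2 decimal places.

K₂O per 100 m² = 3689.3 × 27% = 996.111 g.
Convert to per m²: 996.111 × 0.01 = 9.96111 g.

9.96 g K₂O per sq m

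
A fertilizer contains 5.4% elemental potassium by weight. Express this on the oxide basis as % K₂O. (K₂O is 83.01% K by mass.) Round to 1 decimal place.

%K₂O = 5.4 / 0.8301 = 6.50524%.

6.5% K₂O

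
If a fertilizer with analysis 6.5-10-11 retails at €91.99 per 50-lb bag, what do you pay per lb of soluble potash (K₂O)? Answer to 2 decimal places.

K₂O in bag = 50 × 11% = 5.5 lb.
Cost per lb K₂O = €91.99 / 5.5 = €16.7255.

€16.73 per lb K₂O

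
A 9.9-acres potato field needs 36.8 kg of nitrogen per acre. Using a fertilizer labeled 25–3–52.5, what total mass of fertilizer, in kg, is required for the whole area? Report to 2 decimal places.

1457.28 kg

Product per acre = 36.8 / 25% = 147.2 kg.
Total product = 147.2 × 9.9 = 1457.28 kg.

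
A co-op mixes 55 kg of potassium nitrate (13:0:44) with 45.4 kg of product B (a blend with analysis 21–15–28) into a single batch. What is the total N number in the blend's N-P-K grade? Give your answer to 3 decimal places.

Total mass = 55 + 45.4 = 100.4 kg.
N mass = 13%×55 + 21%×45.4 = 16.684 kg.
% N = 16.684 / 100.4 = 16.6175%.

16.618% N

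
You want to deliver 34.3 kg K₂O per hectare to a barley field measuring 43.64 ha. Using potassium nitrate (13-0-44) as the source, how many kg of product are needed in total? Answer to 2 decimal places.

Product per hectare = 34.3 / 44% = 77.9545 kg.
Total product = 77.9545 × 43.64 = 3401.936 kg.

3401.94 kg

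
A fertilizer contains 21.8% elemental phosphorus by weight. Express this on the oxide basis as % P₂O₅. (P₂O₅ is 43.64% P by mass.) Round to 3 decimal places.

%P₂O₅ = 21.8 / 0.4364 = 49.9542%.

49.954% P₂O₅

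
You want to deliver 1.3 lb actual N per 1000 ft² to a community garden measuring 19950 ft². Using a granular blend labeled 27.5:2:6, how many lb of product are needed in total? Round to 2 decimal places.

Product per 1000 ft² = 1.3 / 27.5% = 4.72727 lb.
Total product = 4.72727 × 19950 / 1000 = 94.3091 lb.

94.31 lb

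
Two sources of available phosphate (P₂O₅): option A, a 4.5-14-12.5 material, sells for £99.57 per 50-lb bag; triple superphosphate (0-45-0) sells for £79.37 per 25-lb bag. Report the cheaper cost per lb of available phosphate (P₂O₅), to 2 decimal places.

£7.06 per lb P₂O₅ (triple superphosphate)

option A: P₂O₅ per bag = 50 × 14% = 7 lb; cost = 99.57 / 7 = £14.2243/lb P₂O₅.
triple superphosphate: P₂O₅ per bag = 25 × 45% = 11.25 lb; cost = 79.37 / 11.25 = £7.0551/lb P₂O₅.
triple superphosphate is cheaper.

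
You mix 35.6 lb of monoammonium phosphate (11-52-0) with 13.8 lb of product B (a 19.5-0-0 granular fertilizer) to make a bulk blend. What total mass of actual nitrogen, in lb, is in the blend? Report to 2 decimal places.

6.61 lb N

N mass = 11%×35.6 + 19.5%×13.8 = 6.607 lb.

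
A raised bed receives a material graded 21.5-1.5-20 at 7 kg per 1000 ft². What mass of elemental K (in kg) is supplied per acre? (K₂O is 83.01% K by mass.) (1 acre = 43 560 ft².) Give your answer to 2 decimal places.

50.62 kg K per acre

K₂O per 1000 ft² = 7 × 20% = 1.4 kg.
Elemental K = 1.4 × 0.8301 = 1.16214 kg per 1000 ft².
Convert to per acre: 1.16214 × 43.56 = 50.6228 kg.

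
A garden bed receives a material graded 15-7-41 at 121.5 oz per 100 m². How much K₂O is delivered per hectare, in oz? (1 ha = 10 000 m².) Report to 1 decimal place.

4981.5 oz K₂O per hectare

K₂O per 100 m² = 121.5 × 41% = 49.815 oz.
Convert to per hectare: 49.815 × 100 = 4981.5 oz.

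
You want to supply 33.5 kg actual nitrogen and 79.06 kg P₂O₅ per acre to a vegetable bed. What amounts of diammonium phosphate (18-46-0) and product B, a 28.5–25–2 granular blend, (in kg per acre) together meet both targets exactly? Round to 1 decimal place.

164.4 kg diammonium phosphate, 13.7 kg product B

With a, b = kg per acre of diammonium phosphate and product B:
N: 0.18·a + 0.285·b = 33.5
P₂O₅: 0.46·a + 0.25·b = 79.06
From row1: a = (33.5 − 0.285·b) / 0.18.
Into row2: 0.46·(33.5 − 0.285·b)/0.18 + 0.25·b = 79.06 → b = 13.6957, a = 164.426.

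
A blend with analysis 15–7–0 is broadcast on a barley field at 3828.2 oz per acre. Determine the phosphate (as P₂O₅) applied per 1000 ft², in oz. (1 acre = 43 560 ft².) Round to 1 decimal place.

P₂O₅ per acre = 3828.2 × 7% = 267.974 oz.
Convert to per 1000 ft²: 267.974 × 0.0229568 = 6.15184 oz.

6.2 oz P₂O₅ per thousand sq ft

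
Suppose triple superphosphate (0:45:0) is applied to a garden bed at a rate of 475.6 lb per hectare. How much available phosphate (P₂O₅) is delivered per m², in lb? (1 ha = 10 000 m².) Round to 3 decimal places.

P₂O₅ per hectare = 475.6 × 45% = 214.02 lb.
Convert to per m²: 214.02 × 0.0001 = 0.021402 lb.

0.021 lb P₂O₅ per sq m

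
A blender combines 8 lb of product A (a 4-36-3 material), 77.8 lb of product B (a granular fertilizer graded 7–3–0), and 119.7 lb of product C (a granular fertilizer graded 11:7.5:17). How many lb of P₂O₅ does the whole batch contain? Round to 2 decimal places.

14.19 lb P₂O₅

P₂O₅ mass = 36%×8 + 3%×77.8 + 7.5%×119.7 = 14.1915 lb.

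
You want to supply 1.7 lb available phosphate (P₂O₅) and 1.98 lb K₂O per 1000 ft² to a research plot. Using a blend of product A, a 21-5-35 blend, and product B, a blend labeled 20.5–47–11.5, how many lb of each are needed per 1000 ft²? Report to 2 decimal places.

With a, b = lb per 1000 ft² of product A and product B:
P₂O₅: 0.05·a + 0.47·b = 1.7
K₂O: 0.35·a + 0.115·b = 1.98
Solving simultaneously: a = 4.63055, b = 3.12441.

4.63 lb product A, 3.12 lb product B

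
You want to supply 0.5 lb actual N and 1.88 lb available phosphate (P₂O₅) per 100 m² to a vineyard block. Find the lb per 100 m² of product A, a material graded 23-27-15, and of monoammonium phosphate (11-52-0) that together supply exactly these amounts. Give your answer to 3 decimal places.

0.592 lb product A, 3.308 lb monoammonium phosphate

Per-100 m² balance (a = product A, b = monoammonium phosphate):
N: 0.23·a + 0.11·b = 0.5
P₂O₅: 0.27·a + 0.52·b = 1.88
Eliminate a: (row1) − 0.23/0.27·(row2) → -0.332963·b = -1.10148, so b = 3.30812.
Back-substitute: a = (0.5 − 0.11·3.30812) / 0.23 = 0.591769.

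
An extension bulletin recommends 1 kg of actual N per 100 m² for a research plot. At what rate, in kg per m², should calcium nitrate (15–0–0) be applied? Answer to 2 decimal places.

0.07 kg of product per sq m

Product per 100 m² = 1 / 15% = 6.66667 kg.
Convert to per m²: 6.66667 × 0.01 = 0.0666667 kg.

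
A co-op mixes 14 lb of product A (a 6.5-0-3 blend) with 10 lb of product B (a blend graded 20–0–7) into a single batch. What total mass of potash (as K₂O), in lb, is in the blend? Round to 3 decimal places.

K₂O mass = 3%×14 + 7%×10 = 1.12 lb.

1.120 lb K₂O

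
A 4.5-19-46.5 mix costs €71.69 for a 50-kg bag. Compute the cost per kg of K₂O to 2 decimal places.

K₂O in bag = 50 × 46.5% = 23.25 kg.
Cost per kg K₂O = €71.69 / 23.25 = €3.0834.

€3.08 per kg K₂O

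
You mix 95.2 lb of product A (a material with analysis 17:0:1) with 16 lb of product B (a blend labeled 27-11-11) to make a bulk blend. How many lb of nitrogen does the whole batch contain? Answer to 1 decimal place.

N mass = 17%×95.2 + 27%×16 = 20.504 lb.

20.5 lb N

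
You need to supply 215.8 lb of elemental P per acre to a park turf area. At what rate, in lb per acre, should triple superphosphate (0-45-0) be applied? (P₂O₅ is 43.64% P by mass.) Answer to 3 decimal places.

1098.890 lb of product per acre

As P₂O₅: 215.8 / 0.4364 = 494.5 lb per acre.
Product per acre = 494.5 / 45% = 1098.8899 lb.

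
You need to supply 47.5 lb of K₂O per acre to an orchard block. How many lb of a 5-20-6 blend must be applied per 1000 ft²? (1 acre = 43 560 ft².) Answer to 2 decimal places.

18.17 lb of product per thousand sq ft

Product per acre = 47.5 / 6% = 791.667 lb.
Convert to per 1000 ft²: 791.667 × 0.0229568 = 18.1742 lb.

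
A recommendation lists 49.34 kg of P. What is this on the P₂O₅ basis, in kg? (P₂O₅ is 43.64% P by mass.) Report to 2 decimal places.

113.06 kg P₂O₅

P₂O₅ = 49.34 / 0.4364 = 113.061 kg.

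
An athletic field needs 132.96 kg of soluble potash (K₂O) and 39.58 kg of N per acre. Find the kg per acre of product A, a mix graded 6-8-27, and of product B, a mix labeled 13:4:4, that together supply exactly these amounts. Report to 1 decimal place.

480.2 kg product A, 82.8 kg product B

Per-acre balance (a = product A, b = product B):
K₂O: 0.27·a + 0.04·b = 132.96
N: 0.06·a + 0.13·b = 39.58
Eliminate b: (row1) − 0.04/0.13·(row2) → 0.251538·a = 120.782, so a = 480.171.
Then b = (39.58 − 0.06·480.171) / 0.13 = 82.844.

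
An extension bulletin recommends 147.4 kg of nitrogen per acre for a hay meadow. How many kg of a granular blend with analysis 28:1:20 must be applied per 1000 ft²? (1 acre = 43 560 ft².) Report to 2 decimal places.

12.09 kg of product per thousand sq ft

Product per acre = 147.4 / 28% = 526.429 kg.
Convert to per 1000 ft²: 526.429 × 0.0229568 = 12.0851 kg.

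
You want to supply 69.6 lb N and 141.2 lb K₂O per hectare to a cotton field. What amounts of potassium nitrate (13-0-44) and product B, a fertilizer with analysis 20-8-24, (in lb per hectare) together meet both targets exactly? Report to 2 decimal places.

203.10 lb potassium nitrate, 215.99 lb product B

Per-hectare balance (a = potassium nitrate, b = product B):
N: 0.13·a + 0.2·b = 69.6
K₂O: 0.44·a + 0.24·b = 141.2
Eliminate b: (row1) − 0.2/0.24·(row2) → -0.236667·a = -48.0667, so a = 203.099.
Then b = (141.2 − 0.44·203.099) / 0.24 = 215.986.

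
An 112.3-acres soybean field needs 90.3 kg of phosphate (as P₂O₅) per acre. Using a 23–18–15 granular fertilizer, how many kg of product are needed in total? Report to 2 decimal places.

Product per acre = 90.3 / 18% = 501.667 kg.
Total product = 501.667 × 112.3 = 56337.167 kg.

56337.17 kg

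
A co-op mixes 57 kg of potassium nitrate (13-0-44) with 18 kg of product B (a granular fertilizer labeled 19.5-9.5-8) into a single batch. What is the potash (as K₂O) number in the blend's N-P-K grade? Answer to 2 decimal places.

Total mass = 57 + 18 = 75 kg.
K₂O mass = 44%×57 + 8%×18 = 26.52 kg.
% K₂O = 26.52 / 75 = 35.36%.

35.36% K₂O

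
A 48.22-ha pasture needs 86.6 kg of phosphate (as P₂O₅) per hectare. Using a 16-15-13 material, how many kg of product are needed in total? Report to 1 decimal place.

27839.0 kg

Product per hectare = 86.6 / 15% = 577.333 kg.
Total product = 577.333 × 48.22 = 27839.01 kg.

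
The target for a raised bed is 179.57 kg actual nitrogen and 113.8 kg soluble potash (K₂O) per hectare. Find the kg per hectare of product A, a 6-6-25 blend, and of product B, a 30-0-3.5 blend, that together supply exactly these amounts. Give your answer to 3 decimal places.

382.099 kg product A, 522.147 kg product B

With a, b = kg per hectare of product A and product B:
N: 0.06·a + 0.3·b = 179.57
K₂O: 0.25·a + 0.035·b = 113.8
Solving simultaneously: a = 382.09945, b = 522.1468.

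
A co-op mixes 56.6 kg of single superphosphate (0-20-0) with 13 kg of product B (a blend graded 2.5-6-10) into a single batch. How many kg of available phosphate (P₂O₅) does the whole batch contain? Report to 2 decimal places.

P₂O₅ mass = 20%×56.6 + 6%×13 = 12.1 kg.

12.10 kg P₂O₅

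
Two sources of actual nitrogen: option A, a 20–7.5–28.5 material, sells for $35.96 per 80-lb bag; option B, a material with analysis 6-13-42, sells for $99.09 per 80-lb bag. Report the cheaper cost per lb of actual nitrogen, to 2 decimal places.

option A: N per bag = 80 × 20% = 16 lb; cost = 35.96 / 16 = $2.2475/lb N.
option B: N per bag = 80 × 6% = 4.8 lb; cost = 99.09 / 4.8 = $20.6438/lb N.
option A is cheaper.

$2.25 per lb N (option A)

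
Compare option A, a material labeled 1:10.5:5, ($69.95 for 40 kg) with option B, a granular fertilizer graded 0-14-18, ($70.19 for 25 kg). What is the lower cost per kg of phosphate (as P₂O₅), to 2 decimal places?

$16.65 per kg P₂O₅ (option A)

option A: P₂O₅ per bag = 40 × 10.5% = 4.2 kg; cost = 69.95 / 4.2 = $16.6548/kg P₂O₅.
option B: P₂O₅ per bag = 25 × 14% = 3.5 kg; cost = 70.19 / 3.5 = $20.0543/kg P₂O₅.
option A is cheaper.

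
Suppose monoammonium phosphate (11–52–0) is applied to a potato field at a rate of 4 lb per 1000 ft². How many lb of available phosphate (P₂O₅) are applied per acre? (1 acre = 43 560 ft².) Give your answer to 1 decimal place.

P₂O₅ per 1000 ft² = 4 × 52% = 2.08 lb.
Convert to per acre: 2.08 × 43.56 = 90.6048 lb.

90.6 lb P₂O₅ per acre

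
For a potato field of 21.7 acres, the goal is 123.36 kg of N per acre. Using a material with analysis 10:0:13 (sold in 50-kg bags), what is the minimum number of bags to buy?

Product per acre = 123.36 / 10% = 1233.6 kg.
Total product = 1233.6 × 21.7 = 26769.1 kg.
Bags = ⌈26769.1 / 50⌉ = 536.

536 bags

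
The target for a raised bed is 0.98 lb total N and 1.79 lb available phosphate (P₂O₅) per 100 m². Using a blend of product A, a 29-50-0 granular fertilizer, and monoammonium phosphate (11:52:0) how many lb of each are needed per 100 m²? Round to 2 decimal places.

3.26 lb product A, 0.30 lb monoammonium phosphate

With a, b = lb per 100 m² of product A and monoammonium phosphate:
N: 0.29·a + 0.11·b = 0.98
P₂O₅: 0.5·a + 0.52·b = 1.79
Solving simultaneously: a = 3.26409, b = 0.303758.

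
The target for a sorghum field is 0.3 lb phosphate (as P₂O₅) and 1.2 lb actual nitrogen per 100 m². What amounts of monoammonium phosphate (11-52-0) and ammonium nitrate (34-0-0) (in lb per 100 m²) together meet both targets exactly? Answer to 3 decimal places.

0.577 lb monoammonium phosphate, 3.343 lb ammonium nitrate

Per-100 m² balance (a = monoammonium phosphate, b = ammonium nitrate):
P₂O₅: 0.52·a + 0·b = 0.3
N: 0.11·a + 0.34·b = 1.2
From row1: a = (0.3 − 0·b) / 0.52.
Into row2: 0.11·(0.3 − 0·b)/0.52 + 0.34·b = 1.2 → b = 3.34276, a = 0.576923.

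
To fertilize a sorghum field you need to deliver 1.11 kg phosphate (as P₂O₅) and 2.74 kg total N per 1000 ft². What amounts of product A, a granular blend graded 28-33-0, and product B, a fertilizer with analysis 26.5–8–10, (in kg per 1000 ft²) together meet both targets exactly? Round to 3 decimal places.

1.152 kg product A, 9.122 kg product B

Let a = kg of product A, b = kg of product B (per 1000 ft²).
P₂O₅: 0.33·a + 0.08·b = 1.11
N: 0.28·a + 0.265·b = 2.74
Eliminate b: (row1) − 0.08/0.265·(row2) → 0.245472·a = 0.28283, so a = 1.15219.
Then b = (2.74 − 0.28·1.15219) / 0.265 = 9.12221.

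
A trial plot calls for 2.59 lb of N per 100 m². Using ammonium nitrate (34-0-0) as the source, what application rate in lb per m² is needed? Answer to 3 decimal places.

Product per 100 m² = 2.59 / 34% = 7.61765 lb.
Convert to per m²: 7.61765 × 0.01 = 0.0761765 lb.

0.076 lb of product per sq m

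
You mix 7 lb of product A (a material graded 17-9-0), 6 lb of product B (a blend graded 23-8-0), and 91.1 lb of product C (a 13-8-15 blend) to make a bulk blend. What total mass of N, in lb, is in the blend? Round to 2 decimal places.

14.41 lb N

N mass = 17%×7 + 23%×6 + 13%×91.1 = 14.413 lb.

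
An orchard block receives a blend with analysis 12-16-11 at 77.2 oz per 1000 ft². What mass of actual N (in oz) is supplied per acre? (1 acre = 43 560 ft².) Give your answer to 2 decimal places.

nitrogen per 1000 ft² = 77.2 × 12% = 9.264 oz.
Convert to per acre: 9.264 × 43.56 = 403.5398 oz.

403.54 oz N per acre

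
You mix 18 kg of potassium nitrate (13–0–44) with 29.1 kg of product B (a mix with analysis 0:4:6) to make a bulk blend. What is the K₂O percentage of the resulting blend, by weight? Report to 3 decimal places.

20.522% K₂O

Total mass = 18 + 29.1 = 47.1 kg.
K₂O mass = 44%×18 + 6%×29.1 = 9.666 kg.
% K₂O = 9.666 / 47.1 = 20.5223%.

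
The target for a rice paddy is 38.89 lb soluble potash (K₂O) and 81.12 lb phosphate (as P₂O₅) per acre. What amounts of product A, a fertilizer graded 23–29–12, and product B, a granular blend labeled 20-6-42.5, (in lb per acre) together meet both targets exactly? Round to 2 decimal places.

Per-acre balance (a = product A, b = product B):
K₂O: 0.12·a + 0.425·b = 38.89
P₂O₅: 0.29·a + 0.06·b = 81.12
Eliminate b: (row1) − 0.425/0.06·(row2) → -1.93417·a = -535.71, so a = 276.972.
Then b = (81.12 − 0.29·276.972) / 0.06 = 13.302.

276.97 lb product A, 13.30 lb product B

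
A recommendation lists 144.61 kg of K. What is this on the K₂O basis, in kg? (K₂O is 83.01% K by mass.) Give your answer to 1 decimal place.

K₂O = 144.61 / 0.8301 = 174.208 kg.

174.2 kg K₂O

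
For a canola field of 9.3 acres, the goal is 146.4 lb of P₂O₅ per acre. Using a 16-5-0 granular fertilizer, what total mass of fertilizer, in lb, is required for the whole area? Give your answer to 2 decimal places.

27230.40 lb

Product per acre = 146.4 / 5% = 2928 lb.
Total product = 2928 × 9.3 = 27230.4 lb.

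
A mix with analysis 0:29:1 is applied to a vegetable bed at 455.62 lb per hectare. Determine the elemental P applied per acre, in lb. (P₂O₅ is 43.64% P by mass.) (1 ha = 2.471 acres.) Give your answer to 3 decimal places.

P₂O₅ per hectare = 455.62 × 29% = 132.13 lb.
Elemental P = 132.13 × 0.4364 = 57.6614 lb per hectare.
Convert to per acre: 57.6614 × 0.404694 = 23.3353 lb.

23.335 lb P per acre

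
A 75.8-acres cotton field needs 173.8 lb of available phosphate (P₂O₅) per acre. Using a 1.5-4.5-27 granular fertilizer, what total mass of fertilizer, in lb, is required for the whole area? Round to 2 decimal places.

292756.44 lb

Product per acre = 173.8 / 4.5% = 3862.22 lb.
Total product = 3862.22 × 75.8 = 292756.444 lb.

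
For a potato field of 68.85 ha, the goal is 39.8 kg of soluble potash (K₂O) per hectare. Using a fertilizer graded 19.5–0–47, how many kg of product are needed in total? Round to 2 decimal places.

5830.28 kg

Product per hectare = 39.8 / 47% = 84.6809 kg.
Total product = 84.6809 × 68.85 = 5830.277 kg.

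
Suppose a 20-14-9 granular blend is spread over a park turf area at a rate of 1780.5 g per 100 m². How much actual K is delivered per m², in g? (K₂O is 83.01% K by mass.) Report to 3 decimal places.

K₂O per 100 m² = 1780.5 × 9% = 160.245 g.
Elemental K = 160.245 × 0.8301 = 133.019 g per 100 m².
Convert to per m²: 133.019 × 0.01 = 1.33019 g.

1.330 g K per sq m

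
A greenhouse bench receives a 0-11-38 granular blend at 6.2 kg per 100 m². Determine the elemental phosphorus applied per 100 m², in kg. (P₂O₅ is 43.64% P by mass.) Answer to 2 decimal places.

P₂O₅ per 100 m² = 6.2 × 11% = 0.682 kg.
Elemental P = 0.682 × 0.4364 = 0.297625 kg per 100 m².

0.30 kg P per hundred sq m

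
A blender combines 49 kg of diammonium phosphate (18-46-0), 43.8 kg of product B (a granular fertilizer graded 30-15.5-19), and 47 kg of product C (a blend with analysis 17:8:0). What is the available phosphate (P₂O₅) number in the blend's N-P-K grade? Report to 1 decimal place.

Total mass = 49 + 43.8 + 47 = 139.8 kg.
P₂O₅ mass = 46%×49 + 15.5%×43.8 + 8%×47 = 33.089 kg.
% P₂O₅ = 33.089 / 139.8 = 23.6688%.

23.7% P₂O₅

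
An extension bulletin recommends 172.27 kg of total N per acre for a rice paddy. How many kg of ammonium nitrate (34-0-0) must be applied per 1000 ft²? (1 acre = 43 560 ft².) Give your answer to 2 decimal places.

11.63 kg of product per thousand sq ft

Product per acre = 172.27 / 34% = 506.676 kg.
Convert to per 1000 ft²: 506.676 × 0.0229568 = 11.6317 kg.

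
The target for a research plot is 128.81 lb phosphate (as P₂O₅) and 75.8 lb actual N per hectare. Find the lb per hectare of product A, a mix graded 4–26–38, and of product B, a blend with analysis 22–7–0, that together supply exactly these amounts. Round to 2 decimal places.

Let a = lb of product A, b = lb of product B (per hectare).
P₂O₅: 0.26·a + 0.07·b = 128.81
N: 0.04·a + 0.22·b = 75.8
Eliminate a: (row1) − 0.26/0.04·(row2) → -1.36·b = -363.89, so b = 267.566.
Back-substitute: a = (128.81 − 0.07·267.566) / 0.26 = 423.386.

423.39 lb product A, 267.57 lb product B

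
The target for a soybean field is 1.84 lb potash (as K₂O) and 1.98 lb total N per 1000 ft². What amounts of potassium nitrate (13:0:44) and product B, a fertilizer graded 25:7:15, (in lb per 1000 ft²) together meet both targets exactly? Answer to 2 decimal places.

1.80 lb potassium nitrate, 6.98 lb product B

With a, b = lb per 1000 ft² of potassium nitrate and product B:
K₂O: 0.44·a + 0.15·b = 1.84
N: 0.13·a + 0.25·b = 1.98
From row1: a = (1.84 − 0.15·b) / 0.44.
Into row2: 0.13·(1.84 − 0.15·b)/0.44 + 0.25·b = 1.98 → b = 6.98343, a = 1.8011.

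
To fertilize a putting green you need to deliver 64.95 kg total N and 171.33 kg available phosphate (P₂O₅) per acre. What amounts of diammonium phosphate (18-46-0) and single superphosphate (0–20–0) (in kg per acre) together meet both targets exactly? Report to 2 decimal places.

360.83 kg diammonium phosphate, 26.73 kg single superphosphate

Per-acre balance (a = diammonium phosphate, b = single superphosphate):
N: 0.18·a + 0·b = 64.95
P₂O₅: 0.46·a + 0.2·b = 171.33
From row1: a = (64.95 − 0·b) / 0.18.
Into row2: 0.46·(64.95 − 0·b)/0.18 + 0.2·b = 171.33 → b = 26.7333, a = 360.833.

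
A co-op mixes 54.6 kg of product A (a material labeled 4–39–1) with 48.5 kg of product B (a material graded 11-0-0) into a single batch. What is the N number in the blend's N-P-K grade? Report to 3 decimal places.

Total mass = 54.6 + 48.5 = 103.1 kg.
N mass = 4%×54.6 + 11%×48.5 = 7.519 kg.
% N = 7.519 / 103.1 = 7.29292%.

7.293% N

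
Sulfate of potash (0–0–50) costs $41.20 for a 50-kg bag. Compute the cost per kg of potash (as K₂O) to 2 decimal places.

K₂O in bag = 50 × 50% = 25 kg.
Cost per kg K₂O = $41.20 / 25 = $1.6480.

$1.65 per kg K₂O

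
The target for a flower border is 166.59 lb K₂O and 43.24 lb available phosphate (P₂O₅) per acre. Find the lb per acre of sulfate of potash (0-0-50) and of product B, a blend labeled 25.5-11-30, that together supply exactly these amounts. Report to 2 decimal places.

Per-acre balance (a = sulfate of potash, b = product B):
K₂O: 0.5·a + 0.3·b = 166.59
P₂O₅: 0·a + 0.11·b = 43.24
Solving simultaneously: a = 97.3255, b = 393.091.

97.33 lb sulfate of potash, 393.09 lb product B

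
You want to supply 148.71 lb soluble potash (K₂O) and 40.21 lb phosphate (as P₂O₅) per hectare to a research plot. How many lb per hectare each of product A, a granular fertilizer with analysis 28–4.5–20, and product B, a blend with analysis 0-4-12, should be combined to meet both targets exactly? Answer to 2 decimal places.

432.00 lb product A, 519.25 lb product B

With a, b = lb per hectare of product A and product B:
K₂O: 0.2·a + 0.12·b = 148.71
P₂O₅: 0.045·a + 0.04·b = 40.21
Eliminate a: (row1) − 0.2/0.045·(row2) → -0.0577778·b = -30.0011, so b = 519.25.
Back-substitute: a = (148.71 − 0.12·519.25) / 0.2 = 432.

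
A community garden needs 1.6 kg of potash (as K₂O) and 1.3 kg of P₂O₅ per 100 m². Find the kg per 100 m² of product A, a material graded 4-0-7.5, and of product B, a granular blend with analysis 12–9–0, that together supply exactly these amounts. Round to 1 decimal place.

21.3 kg product A, 14.4 kg product B

With a, b = kg per 100 m² of product A and product B:
K₂O: 0.075·a + 0·b = 1.6
P₂O₅: 0·a + 0.09·b = 1.3
Solving simultaneously: a = 21.3333, b = 14.4444.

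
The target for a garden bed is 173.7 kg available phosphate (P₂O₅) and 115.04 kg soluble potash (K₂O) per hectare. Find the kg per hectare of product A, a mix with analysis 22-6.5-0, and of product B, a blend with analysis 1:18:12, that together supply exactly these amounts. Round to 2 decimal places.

17.54 kg product A, 958.67 kg product B

Let a = kg of product A, b = kg of product B (per hectare).
P₂O₅: 0.065·a + 0.18·b = 173.7
K₂O: 0·a + 0.12·b = 115.04
Solving simultaneously: a = 17.5385, b = 958.667.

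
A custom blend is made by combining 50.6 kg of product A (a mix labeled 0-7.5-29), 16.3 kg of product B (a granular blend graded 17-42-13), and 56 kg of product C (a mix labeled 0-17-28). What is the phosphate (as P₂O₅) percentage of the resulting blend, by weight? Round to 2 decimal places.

Total mass = 50.6 + 16.3 + 56 = 122.9 kg.
P₂O₅ mass = 7.5%×50.6 + 42%×16.3 + 17%×56 = 20.161 kg.
% P₂O₅ = 20.161 / 122.9 = 16.4044%.

16.40% P₂O₅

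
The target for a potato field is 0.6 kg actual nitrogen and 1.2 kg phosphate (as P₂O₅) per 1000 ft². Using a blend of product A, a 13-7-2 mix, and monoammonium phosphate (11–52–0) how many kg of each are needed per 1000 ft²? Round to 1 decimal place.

With a, b = kg per 1000 ft² of product A and monoammonium phosphate:
N: 0.13·a + 0.11·b = 0.6
P₂O₅: 0.07·a + 0.52·b = 1.2
From row1: a = (0.6 − 0.11·b) / 0.13.
Into row2: 0.07·(0.6 − 0.11·b)/0.13 + 0.52·b = 1.2 → b = 1.90317, a = 3.00501.

3.0 kg product A, 1.9 kg monoammonium phosphate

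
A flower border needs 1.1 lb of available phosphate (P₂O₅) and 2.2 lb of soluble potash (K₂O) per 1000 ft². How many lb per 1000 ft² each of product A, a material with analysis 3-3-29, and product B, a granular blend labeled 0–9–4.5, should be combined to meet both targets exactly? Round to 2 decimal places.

6.00 lb product A, 10.22 lb product B

Per-1000 ft² balance (a = product A, b = product B):
P₂O₅: 0.03·a + 0.09·b = 1.1
K₂O: 0.29·a + 0.045·b = 2.2
Eliminate b: (row1) − 0.09/0.045·(row2) → -0.55·a = -3.3, so a = 6.
Then b = (2.2 − 0.29·6) / 0.045 = 10.2222.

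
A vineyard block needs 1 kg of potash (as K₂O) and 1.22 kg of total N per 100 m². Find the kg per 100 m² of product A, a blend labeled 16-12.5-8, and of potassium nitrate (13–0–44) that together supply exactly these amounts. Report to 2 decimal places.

Let a = kg of product A, b = kg of potassium nitrate (per 100 m²).
K₂O: 0.08·a + 0.44·b = 1
N: 0.16·a + 0.13·b = 1.22
Eliminate a: (row1) − 0.08/0.16·(row2) → 0.375·b = 0.39, so b = 1.04.
Back-substitute: a = (1 − 0.44·1.04) / 0.08 = 6.78.

6.78 kg product A, 1.04 kg potassium nitrate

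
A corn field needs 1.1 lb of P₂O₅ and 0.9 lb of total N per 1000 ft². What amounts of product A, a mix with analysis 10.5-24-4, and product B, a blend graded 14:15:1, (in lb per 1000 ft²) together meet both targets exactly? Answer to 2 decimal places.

1.06 lb product A, 5.63 lb product B

Let a = lb of product A, b = lb of product B (per 1000 ft²).
P₂O₅: 0.24·a + 0.15·b = 1.1
N: 0.105·a + 0.14·b = 0.9
From row1: a = (1.1 − 0.15·b) / 0.24.
Into row2: 0.105·(1.1 − 0.15·b)/0.24 + 0.14·b = 0.9 → b = 5.63025, a = 1.06443.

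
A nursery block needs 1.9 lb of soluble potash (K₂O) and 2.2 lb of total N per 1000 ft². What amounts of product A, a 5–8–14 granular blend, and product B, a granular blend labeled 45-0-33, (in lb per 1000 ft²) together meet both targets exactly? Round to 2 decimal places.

2.77 lb product A, 4.58 lb product B

Per-1000 ft² balance (a = product A, b = product B):
K₂O: 0.14·a + 0.33·b = 1.9
N: 0.05·a + 0.45·b = 2.2
Solving simultaneously: a = 2.77419, b = 4.58065.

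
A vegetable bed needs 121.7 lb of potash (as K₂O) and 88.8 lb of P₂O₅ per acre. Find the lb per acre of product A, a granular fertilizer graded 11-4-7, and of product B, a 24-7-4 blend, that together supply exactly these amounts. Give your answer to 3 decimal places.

With a, b = lb per acre of product A and product B:
K₂O: 0.07·a + 0.04·b = 121.7
P₂O₅: 0.04·a + 0.07·b = 88.8
Eliminate b: (row1) − 0.04/0.07·(row2) → 0.0471429·a = 70.9571, so a = 1505.1515.
Then b = (88.8 − 0.04·1505.1515) / 0.07 = 408.4848.

1505.152 lb product A, 408.485 lb product B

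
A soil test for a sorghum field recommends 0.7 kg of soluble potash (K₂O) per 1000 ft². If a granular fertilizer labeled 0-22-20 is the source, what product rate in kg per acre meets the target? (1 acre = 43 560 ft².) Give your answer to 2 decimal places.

152.46 kg of product per acre

Product per 1000 ft² = 0.7 / 20% = 3.5 kg.
Convert to per acre: 3.5 × 43.56 = 152.46 kg.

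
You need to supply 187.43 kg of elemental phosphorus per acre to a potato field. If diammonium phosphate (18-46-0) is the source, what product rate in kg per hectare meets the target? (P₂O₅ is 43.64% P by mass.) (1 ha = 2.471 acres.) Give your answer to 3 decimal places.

2307.115 kg of product per hectare

As P₂O₅: 187.43 / 0.4364 = 429.491 kg per acre.
Product per acre = 429.491 / 46% = 933.677 kg.
Convert to per hectare: 933.677 × 2.471 = 2307.1152 kg.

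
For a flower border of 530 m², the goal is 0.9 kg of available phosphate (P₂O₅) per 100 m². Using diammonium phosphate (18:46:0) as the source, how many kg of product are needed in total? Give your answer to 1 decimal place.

Product per 100 m² = 0.9 / 46% = 1.95652 kg.
Total product = 1.95652 × 530 / 100 = 10.3696 kg.

10.4 kg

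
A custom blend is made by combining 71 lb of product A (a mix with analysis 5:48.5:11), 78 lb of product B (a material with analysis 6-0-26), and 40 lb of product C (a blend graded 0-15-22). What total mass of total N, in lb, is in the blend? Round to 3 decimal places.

8.230 lb N

N mass = 5%×71 + 6%×78 + 0%×40 = 8.23 lb.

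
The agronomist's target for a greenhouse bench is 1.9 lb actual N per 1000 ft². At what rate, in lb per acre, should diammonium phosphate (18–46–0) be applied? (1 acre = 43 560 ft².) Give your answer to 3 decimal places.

459.800 lb of product per acre

Product per 1000 ft² = 1.9 / 18% = 10.5556 lb.
Convert to per acre: 10.5556 × 43.56 = 459.8 lb.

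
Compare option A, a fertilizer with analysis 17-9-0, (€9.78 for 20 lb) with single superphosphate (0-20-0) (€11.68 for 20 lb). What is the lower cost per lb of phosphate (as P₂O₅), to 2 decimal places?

€2.92 per lb P₂O₅ (single superphosphate)

option A: P₂O₅ per bag = 20 × 9% = 1.8 lb; cost = 9.78 / 1.8 = €5.4333/lb P₂O₅.
single superphosphate: P₂O₅ per bag = 20 × 20% = 4 lb; cost = 11.68 / 4 = €2.9200/lb P₂O₅.
single superphosphate is cheaper.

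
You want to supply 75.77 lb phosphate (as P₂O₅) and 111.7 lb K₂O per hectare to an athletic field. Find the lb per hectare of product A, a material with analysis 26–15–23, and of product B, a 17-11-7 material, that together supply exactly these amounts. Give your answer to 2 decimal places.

Let a = lb of product A, b = lb of product B (per hectare).
P₂O₅: 0.15·a + 0.11·b = 75.77
K₂O: 0.23·a + 0.07·b = 111.7
From row1: a = (75.77 − 0.11·b) / 0.15.
Into row2: 0.23·(75.77 − 0.11·b)/0.15 + 0.07·b = 111.7 → b = 45.4122, a = 471.831.

471.83 lb product A, 45.41 lb product B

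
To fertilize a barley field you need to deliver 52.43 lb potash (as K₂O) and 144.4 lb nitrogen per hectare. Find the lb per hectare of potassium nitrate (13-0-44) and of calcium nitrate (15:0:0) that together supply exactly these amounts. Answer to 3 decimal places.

119.159 lb potassium nitrate, 859.395 lb calcium nitrate

Let a = lb of potassium nitrate, b = lb of calcium nitrate (per hectare).
K₂O: 0.44·a + 0·b = 52.43
N: 0.13·a + 0.15·b = 144.4
Solving simultaneously: a = 119.1591, b = 859.39545.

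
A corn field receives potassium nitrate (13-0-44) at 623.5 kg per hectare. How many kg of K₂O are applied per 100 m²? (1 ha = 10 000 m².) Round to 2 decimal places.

K₂O per hectare = 623.5 × 44% = 274.34 kg.
Convert to per 100 m²: 274.34 × 0.01 = 2.7434 kg.

2.74 kg K₂O per hundred sq m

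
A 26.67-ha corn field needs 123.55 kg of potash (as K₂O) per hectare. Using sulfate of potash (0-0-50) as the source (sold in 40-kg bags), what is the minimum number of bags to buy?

Product per hectare = 123.55 / 50% = 247.1 kg.
Total product = 247.1 × 26.67 = 6590.16 kg.
Bags = ⌈6590.16 / 40⌉ = 165.

165 bags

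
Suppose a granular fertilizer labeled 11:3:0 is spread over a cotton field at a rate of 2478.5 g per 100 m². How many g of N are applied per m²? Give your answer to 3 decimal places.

nitrogen per 100 m² = 2478.5 × 11% = 272.635 g.
Convert to per m²: 272.635 × 0.01 = 2.72635 g.

2.726 g N per sq m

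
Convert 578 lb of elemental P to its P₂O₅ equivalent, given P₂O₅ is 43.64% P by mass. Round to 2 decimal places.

1324.47 lb P₂O₅

P₂O₅ = 578 / 0.4364 = 1324.473 lb.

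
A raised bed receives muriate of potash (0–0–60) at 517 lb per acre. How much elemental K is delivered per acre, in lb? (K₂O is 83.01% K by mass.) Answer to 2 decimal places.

257.50 lb K per acre

K₂O per acre = 517 × 60% = 310.2 lb.
Elemental K = 310.2 × 0.8301 = 257.497 lb per acre.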